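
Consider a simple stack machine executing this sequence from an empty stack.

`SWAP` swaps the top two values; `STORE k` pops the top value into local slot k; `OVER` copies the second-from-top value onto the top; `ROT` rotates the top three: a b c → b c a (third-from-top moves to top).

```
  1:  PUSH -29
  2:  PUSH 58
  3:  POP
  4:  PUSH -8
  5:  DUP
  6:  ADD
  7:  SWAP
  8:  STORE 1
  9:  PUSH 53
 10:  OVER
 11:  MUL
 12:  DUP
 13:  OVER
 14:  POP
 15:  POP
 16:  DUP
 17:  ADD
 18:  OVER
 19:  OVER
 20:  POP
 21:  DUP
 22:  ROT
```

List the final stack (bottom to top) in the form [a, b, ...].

PUSH -29 -> -29
PUSH 58  -> -29 58
POP      -> -29
PUSH -8  -> -29 -8
DUP      -> -29 -8 -8
ADD      -> -29 -16
SWAP     -> -16 -29
STORE 1  -> -16
PUSH 53  -> -16 53
OVER     -> -16 53 -16
MUL      -> -16 -848
DUP      -> -16 -848 -848
OVER     -> -16 -848 -848 -848
POP      -> -16 -848 -848
POP      -> -16 -848
DUP      -> -16 -848 -848
ADD      -> -16 -1696
OVER     -> -16 -1696 -16
OVER     -> -16 -1696 -16 -1696
POP      -> -16 -1696 -16
DUP      -> -16 -1696 -16 -16
ROT      -> -16 -16 -16 -1696

[-16, -16, -16, -1696]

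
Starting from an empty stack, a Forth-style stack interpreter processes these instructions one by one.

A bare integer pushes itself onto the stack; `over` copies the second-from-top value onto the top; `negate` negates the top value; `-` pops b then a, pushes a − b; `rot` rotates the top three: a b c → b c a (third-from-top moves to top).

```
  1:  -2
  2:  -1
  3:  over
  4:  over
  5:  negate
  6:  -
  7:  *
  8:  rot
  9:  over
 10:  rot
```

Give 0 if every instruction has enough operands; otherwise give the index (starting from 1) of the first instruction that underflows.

8

-2     → -2
-1     → -2 -1
over   → -2 -1 -2
over   → -2 -1 -2 -1
negate → -2 -1 -2 1
-      → -2 -1 -3
*      → -2 3
rot  — needs 3 operands, stack has 2 → underflow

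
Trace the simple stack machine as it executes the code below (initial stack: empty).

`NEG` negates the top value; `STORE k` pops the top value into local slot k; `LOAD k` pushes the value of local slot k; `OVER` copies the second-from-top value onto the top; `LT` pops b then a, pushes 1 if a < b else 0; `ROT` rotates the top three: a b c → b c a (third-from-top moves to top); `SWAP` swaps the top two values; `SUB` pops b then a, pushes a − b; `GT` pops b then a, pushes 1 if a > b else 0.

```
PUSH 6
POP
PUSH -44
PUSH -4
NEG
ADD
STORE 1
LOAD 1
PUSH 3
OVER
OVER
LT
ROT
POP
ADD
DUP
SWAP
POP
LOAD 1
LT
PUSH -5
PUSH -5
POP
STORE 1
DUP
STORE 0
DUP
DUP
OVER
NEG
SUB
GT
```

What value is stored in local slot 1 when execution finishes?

PUSH 6   → [6]
POP      → []
PUSH -44 → [-44]
PUSH -4  → [-44, -4]
NEG      → [-44, 4]
ADD      → [-40]
STORE 1  → []
LOAD 1   → [-40]
PUSH 3   → [-40, 3]
OVER     → [-40, 3, -40]
OVER     → [-40, 3, -40, 3]
LT       → [-40, 3, 1]
ROT      → [3, 1, -40]
POP      → [3, 1]
ADD      → [4]
DUP      → [4, 4]
SWAP     → [4, 4]
POP      → [4]
LOAD 1   → [4, -40]
LT       → [0]
PUSH -5  → [0, -5]
PUSH -5  → [0, -5, -5]
POP      → [0, -5]
STORE 1  → [0]
DUP      → [0, 0]
STORE 0  → [0]
DUP      → [0, 0]
DUP      → [0, 0, 0]
OVER     → [0, 0, 0, 0]
NEG      → [0, 0, 0, 0]
SUB      → [0, 0, 0]
GT       → [0, 0]

-5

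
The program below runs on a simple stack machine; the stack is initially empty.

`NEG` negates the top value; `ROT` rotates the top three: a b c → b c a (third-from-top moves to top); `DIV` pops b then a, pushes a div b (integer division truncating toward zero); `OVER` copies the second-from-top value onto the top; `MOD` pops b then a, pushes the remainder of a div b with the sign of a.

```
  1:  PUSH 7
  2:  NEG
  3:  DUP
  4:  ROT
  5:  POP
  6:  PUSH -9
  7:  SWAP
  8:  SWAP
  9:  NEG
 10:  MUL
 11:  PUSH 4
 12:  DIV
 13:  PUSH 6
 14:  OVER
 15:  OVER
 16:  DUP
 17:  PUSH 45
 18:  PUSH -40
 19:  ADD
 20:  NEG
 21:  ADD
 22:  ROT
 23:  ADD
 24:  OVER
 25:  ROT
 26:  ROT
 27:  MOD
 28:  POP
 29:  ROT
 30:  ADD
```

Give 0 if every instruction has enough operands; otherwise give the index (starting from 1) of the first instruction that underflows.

4

PUSH 7 → [7]
NEG    → [-7]
DUP    → [-7, -7]
ROT  — needs 3 operands, stack has 2 → underflow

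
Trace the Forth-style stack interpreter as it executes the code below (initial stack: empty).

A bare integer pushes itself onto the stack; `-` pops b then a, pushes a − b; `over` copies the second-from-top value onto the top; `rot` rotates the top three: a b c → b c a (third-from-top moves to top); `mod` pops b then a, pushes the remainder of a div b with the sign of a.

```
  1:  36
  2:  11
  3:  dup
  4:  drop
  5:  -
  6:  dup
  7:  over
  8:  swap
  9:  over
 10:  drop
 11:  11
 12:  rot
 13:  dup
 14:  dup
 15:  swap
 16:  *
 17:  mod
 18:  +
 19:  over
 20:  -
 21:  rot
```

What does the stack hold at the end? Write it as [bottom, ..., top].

[25, 11, 25]

36    36
11    36 11
dup   36 11 11
drop  36 11
-     25
dup   25 25
over  25 25 25
swap  25 25 25
over  25 25 25 25
drop  25 25 25
11    25 25 25 11
rot   25 25 11 25
dup   25 25 11 25 25
dup   25 25 11 25 25 25
swap  25 25 11 25 25 25
*     25 25 11 25 625
mod   25 25 11 25
+     25 25 36
over  25 25 36 25
-     25 25 11
rot   25 11 25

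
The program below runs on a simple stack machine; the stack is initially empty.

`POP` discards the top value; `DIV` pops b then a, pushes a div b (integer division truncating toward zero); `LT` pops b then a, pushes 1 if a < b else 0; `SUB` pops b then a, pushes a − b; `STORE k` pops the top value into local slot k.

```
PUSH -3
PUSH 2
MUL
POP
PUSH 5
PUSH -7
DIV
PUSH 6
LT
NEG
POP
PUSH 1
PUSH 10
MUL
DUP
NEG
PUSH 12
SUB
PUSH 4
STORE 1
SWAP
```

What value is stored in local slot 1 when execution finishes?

PUSH -3 -> [-3]
PUSH 2  -> [-3, 2]
MUL     -> [-6]
POP     -> []
PUSH 5  -> [5]
PUSH -7 -> [5, -7]
DIV     -> [0]
PUSH 6  -> [0, 6]
LT      -> [1]
NEG     -> [-1]
POP     -> []
PUSH 1  -> [1]
PUSH 10 -> [1, 10]
MUL     -> [10]
DUP     -> [10, 10]
NEG     -> [10, -10]
PUSH 12 -> [10, -10, 12]
SUB     -> [10, -22]
PUSH 4  -> [10, -22, 4]
STORE 1 -> [10, -22]
SWAP    -> [-22, 10]

4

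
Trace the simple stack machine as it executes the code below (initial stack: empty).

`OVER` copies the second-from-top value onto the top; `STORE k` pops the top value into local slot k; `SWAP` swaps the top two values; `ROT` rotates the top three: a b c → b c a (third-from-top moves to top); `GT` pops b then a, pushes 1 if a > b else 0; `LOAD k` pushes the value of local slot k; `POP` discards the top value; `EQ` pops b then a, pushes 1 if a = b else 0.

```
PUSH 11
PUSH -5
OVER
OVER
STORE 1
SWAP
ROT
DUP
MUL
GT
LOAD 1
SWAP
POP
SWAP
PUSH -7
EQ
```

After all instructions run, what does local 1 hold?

PUSH 11  11
PUSH -5  11 -5
OVER     11 -5 11
OVER     11 -5 11 -5
STORE 1  11 -5 11
SWAP     11 11 -5
ROT      11 -5 11
DUP      11 -5 11 11
MUL      11 -5 121
GT       11 0
LOAD 1   11 0 -5
SWAP     11 -5 0
POP      11 -5
SWAP     -5 11
PUSH -7  -5 11 -7
EQ       -5 0

-5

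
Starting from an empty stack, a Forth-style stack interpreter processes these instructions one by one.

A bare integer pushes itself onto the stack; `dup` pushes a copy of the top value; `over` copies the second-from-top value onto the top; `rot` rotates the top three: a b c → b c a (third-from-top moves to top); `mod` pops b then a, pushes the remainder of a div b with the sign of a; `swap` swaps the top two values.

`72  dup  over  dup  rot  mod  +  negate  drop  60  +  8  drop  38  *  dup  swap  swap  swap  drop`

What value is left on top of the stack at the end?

5016

72      [72]
dup     [72, 72]
over    [72, 72, 72]
dup     [72, 72, 72, 72]
rot     [72, 72, 72, 72]
mod     [72, 72, 0]
+       [72, 72]
negate  [72, -72]
drop    [72]
60      [72, 60]
+       [132]
8       [132, 8]
drop    [132]
38      [132, 38]
*       [5016]
dup     [5016, 5016]
swap    [5016, 5016]
swap    [5016, 5016]
swap    [5016, 5016]
drop    [5016]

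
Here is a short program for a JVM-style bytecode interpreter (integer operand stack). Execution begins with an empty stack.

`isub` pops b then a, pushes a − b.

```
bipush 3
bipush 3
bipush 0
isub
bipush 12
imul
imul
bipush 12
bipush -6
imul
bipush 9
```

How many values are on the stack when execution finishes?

bipush 3  -> 3
bipush 3  -> 3 3
bipush 0  -> 3 3 0
isub      -> 3 3
bipush 12 -> 3 3 12
imul      -> 3 36
imul      -> 108
bipush 12 -> 108 12
bipush -6 -> 108 12 -6
imul      -> 108 -72
bipush 9  -> 108 -72 9

3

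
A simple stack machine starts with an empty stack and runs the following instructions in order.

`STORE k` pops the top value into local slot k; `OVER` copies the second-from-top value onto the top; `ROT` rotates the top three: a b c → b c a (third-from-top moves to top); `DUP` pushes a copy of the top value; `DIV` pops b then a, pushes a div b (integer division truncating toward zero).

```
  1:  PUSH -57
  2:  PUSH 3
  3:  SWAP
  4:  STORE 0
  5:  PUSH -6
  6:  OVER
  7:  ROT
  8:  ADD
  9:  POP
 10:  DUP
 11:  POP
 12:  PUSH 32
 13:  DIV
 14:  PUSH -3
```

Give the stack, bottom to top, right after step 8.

[-6, 6]

PUSH -57 -> -57
PUSH 3   -> -57 3
SWAP     -> 3 -57
STORE 0  -> 3
PUSH -6  -> 3 -6
OVER     -> 3 -6 3
ROT      -> -6 3 3
ADD      -> -6 6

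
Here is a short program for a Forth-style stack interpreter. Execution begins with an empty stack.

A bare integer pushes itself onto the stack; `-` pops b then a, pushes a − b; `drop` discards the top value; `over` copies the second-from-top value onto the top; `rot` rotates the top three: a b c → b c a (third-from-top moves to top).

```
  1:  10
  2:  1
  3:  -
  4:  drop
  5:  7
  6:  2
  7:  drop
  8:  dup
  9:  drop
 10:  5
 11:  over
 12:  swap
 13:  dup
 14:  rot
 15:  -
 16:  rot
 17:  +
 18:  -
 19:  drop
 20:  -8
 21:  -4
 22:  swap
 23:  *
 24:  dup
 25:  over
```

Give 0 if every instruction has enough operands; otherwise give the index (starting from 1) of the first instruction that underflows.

10   -> [10]
1    -> [10, 1]
-    -> [9]
drop -> []
7    -> [7]
2    -> [7, 2]
drop -> [7]
dup  -> [7, 7]
drop -> [7]
5    -> [7, 5]
over -> [7, 5, 7]
swap -> [7, 7, 5]
dup  -> [7, 7, 5, 5]
rot  -> [7, 5, 5, 7]
-    -> [7, 5, -2]
rot  -> [5, -2, 7]
+    -> [5, 5]
-    -> [0]
drop -> []
-8   -> [-8]
-4   -> [-8, -4]
swap -> [-4, -8]
*    -> [32]
dup  -> [32, 32]
over -> [32, 32, 32]

0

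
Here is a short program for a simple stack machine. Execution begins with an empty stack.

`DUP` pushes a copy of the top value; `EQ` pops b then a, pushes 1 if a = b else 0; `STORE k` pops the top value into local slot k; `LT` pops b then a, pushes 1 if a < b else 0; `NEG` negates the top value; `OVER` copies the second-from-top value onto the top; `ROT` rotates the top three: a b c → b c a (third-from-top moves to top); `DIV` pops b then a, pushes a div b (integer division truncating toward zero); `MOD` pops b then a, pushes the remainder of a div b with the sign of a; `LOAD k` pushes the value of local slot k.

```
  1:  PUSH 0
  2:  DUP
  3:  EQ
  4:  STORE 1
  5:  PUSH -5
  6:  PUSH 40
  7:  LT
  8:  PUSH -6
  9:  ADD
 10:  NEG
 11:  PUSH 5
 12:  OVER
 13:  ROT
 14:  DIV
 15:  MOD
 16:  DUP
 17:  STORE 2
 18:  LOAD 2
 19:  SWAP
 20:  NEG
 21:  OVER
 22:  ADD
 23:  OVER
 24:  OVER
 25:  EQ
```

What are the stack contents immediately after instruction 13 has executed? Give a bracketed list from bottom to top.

[5, 5, 5]

PUSH 0   [0]
DUP      [0, 0]
EQ       [1]
STORE 1  []
PUSH -5  [-5]
PUSH 40  [-5, 40]
LT       [1]
PUSH -6  [1, -6]
ADD      [-5]
NEG      [5]
PUSH 5   [5, 5]
OVER     [5, 5, 5]
ROT      [5, 5, 5]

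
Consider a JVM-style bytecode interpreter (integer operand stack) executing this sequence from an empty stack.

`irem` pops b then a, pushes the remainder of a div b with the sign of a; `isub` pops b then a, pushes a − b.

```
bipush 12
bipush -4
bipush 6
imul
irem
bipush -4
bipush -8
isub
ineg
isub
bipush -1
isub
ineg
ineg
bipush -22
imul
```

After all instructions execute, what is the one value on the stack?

-374

bipush 12  : [12]
bipush -4  : [12, -4]
bipush 6   : [12, -4, 6]
imul       : [12, -24]
irem       : [12]
bipush -4  : [12, -4]
bipush -8  : [12, -4, -8]
isub       : [12, 4]
ineg       : [12, -4]
isub       : [16]
bipush -1  : [16, -1]
isub       : [17]
ineg       : [-17]
ineg       : [17]
bipush -22 : [17, -22]
imul       : [-374]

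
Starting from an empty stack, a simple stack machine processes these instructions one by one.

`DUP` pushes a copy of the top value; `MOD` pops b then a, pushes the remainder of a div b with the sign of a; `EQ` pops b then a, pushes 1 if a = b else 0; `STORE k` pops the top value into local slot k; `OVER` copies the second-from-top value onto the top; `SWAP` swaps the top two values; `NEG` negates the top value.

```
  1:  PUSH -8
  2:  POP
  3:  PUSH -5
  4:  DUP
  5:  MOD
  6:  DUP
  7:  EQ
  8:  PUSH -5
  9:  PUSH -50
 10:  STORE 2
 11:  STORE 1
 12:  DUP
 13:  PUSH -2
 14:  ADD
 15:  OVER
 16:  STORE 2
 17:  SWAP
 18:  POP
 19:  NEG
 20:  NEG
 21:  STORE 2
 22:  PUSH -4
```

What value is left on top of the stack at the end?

PUSH -8   -8
POP       (empty)
PUSH -5   -5
DUP       -5 -5
MOD       0
DUP       0 0
EQ        1
PUSH -5   1 -5
PUSH -50  1 -5 -50
STORE 2   1 -5
STORE 1   1
DUP       1 1
PUSH -2   1 1 -2
ADD       1 -1
OVER      1 -1 1
STORE 2   1 -1
SWAP      -1 1
POP       -1
NEG       1
NEG       -1
STORE 2   (empty)
PUSH -4   -4

-4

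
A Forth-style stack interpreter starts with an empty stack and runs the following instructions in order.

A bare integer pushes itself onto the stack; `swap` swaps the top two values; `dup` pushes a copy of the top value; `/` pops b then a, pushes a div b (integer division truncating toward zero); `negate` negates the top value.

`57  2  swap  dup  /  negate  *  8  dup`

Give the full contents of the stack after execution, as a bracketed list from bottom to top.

57     -> [57]
2      -> [57, 2]
swap   -> [2, 57]
dup    -> [2, 57, 57]
/      -> [2, 1]
negate -> [2, -1]
*      -> [-2]
8      -> [-2, 8]
dup    -> [-2, 8, 8]

[-2, 8, 8]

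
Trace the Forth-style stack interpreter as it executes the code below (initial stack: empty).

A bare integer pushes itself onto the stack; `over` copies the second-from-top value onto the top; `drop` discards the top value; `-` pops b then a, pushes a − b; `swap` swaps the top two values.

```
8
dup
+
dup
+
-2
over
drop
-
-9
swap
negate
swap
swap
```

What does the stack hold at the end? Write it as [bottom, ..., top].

[-9, -34]

8      → 8
dup    → 8 8
+      → 16
dup    → 16 16
+      → 32
-2     → 32 -2
over   → 32 -2 32
drop   → 32 -2
-      → 34
-9     → 34 -9
swap   → -9 34
negate → -9 -34
swap   → -34 -9
swap   → -9 -34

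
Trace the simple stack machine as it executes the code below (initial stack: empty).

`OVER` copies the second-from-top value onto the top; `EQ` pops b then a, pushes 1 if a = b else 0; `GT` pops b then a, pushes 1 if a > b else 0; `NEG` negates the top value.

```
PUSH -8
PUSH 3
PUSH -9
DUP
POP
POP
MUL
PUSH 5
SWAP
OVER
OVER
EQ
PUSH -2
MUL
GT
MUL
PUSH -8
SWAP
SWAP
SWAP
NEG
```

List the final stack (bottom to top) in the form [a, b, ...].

PUSH -8  -8
PUSH 3   -8 3
PUSH -9  -8 3 -9
DUP      -8 3 -9 -9
POP      -8 3 -9
POP      -8 3
MUL      -24
PUSH 5   -24 5
SWAP     5 -24
OVER     5 -24 5
OVER     5 -24 5 -24
EQ       5 -24 0
PUSH -2  5 -24 0 -2
MUL      5 -24 0
GT       5 0
MUL      0
PUSH -8  0 -8
SWAP     -8 0
SWAP     0 -8
SWAP     -8 0
NEG      -8 0

[-8, 0]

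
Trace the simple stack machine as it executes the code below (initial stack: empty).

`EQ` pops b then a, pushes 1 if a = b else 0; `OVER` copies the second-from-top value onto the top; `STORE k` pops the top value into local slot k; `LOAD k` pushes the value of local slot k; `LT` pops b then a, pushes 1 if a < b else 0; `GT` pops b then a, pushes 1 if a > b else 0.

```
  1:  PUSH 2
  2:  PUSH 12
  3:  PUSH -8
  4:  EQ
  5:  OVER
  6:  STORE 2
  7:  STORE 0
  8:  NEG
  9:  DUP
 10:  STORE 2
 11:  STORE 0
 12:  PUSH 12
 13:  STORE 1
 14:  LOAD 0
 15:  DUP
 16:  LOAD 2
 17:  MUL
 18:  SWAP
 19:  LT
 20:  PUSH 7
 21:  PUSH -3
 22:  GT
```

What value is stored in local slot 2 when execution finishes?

-2

PUSH 2  -> 2
PUSH 12 -> 2 12
PUSH -8 -> 2 12 -8
EQ      -> 2 0
OVER    -> 2 0 2
STORE 2 -> 2 0
STORE 0 -> 2
NEG     -> -2
DUP     -> -2 -2
STORE 2 -> -2
STORE 0 -> (empty)
PUSH 12 -> 12
STORE 1 -> (empty)
LOAD 0  -> -2
DUP     -> -2 -2
LOAD 2  -> -2 -2 -2
MUL     -> -2 4
SWAP    -> 4 -2
LT      -> 0
PUSH 7  -> 0 7
PUSH -3 -> 0 7 -3
GT      -> 0 1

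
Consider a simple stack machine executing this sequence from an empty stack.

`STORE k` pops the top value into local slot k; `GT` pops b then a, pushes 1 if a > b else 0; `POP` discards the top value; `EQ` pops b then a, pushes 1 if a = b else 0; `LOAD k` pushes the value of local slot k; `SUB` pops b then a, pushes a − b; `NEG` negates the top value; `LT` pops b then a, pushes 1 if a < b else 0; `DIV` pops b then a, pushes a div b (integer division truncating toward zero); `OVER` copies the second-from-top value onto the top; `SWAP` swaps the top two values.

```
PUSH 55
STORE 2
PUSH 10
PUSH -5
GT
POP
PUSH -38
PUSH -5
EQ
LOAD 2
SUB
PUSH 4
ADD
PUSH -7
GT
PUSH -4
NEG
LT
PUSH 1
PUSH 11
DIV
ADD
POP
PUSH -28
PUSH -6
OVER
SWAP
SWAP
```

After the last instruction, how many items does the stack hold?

3

PUSH 55   [55]
STORE 2   []
PUSH 10   [10]
PUSH -5   [10, -5]
GT        [1]
POP       []
PUSH -38  [-38]
PUSH -5   [-38, -5]
EQ        [0]
LOAD 2    [0, 55]
SUB       [-55]
PUSH 4    [-55, 4]
ADD       [-51]
PUSH -7   [-51, -7]
GT        [0]
PUSH -4   [0, -4]
NEG       [0, 4]
LT        [1]
PUSH 1    [1, 1]
PUSH 11   [1, 1, 11]
DIV       [1, 0]
ADD       [1]
POP       []
PUSH -28  [-28]
PUSH -6   [-28, -6]
OVER      [-28, -6, -28]
SWAP      [-28, -28, -6]
SWAP      [-28, -6, -28]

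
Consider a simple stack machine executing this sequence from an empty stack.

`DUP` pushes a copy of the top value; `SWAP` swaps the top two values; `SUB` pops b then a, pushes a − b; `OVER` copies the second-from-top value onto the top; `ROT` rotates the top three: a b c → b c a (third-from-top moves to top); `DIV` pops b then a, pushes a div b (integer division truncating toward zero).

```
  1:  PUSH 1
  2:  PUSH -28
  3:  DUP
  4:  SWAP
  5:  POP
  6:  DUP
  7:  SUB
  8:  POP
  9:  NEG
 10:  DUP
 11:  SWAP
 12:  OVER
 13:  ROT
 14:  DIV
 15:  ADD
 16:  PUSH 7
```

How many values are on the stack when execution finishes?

PUSH 1   → 1
PUSH -28 → 1 -28
DUP      → 1 -28 -28
SWAP     → 1 -28 -28
POP      → 1 -28
DUP      → 1 -28 -28
SUB      → 1 0
POP      → 1
NEG      → -1
DUP      → -1 -1
SWAP     → -1 -1
OVER     → -1 -1 -1
ROT      → -1 -1 -1
DIV      → -1 1
ADD      → 0
PUSH 7   → 0 7

2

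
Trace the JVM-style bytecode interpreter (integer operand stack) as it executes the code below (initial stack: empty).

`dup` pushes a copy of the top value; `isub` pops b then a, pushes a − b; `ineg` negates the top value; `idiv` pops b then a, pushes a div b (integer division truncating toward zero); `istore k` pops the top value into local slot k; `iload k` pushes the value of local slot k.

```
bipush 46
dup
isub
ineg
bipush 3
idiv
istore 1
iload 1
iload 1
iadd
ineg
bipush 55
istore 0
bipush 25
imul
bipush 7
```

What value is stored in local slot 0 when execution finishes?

bipush 46 : [46]
dup       : [46, 46]
isub      : [0]
ineg      : [0]
bipush 3  : [0, 3]
idiv      : [0]
istore 1  : []
iload 1   : [0]
iload 1   : [0, 0]
iadd      : [0]
ineg      : [0]
bipush 55 : [0, 55]
istore 0  : [0]
bipush 25 : [0, 25]
imul      : [0]
bipush 7  : [0, 7]

55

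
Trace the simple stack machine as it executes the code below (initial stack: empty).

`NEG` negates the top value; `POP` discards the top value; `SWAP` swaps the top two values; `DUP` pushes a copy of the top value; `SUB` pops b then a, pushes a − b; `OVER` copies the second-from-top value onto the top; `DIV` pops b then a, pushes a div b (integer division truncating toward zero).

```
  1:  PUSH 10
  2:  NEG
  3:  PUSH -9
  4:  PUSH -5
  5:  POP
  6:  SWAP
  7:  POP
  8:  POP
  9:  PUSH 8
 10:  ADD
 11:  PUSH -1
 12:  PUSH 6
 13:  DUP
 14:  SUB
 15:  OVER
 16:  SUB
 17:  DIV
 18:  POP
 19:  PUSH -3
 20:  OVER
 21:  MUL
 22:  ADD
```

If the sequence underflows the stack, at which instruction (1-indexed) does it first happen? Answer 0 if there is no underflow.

10

PUSH 10 → [10]
NEG     → [-10]
PUSH -9 → [-10, -9]
PUSH -5 → [-10, -9, -5]
POP     → [-10, -9]
SWAP    → [-9, -10]
POP     → [-9]
POP     → []
PUSH 8  → [8]
ADD  — needs 2 operands, stack has 1 → underflow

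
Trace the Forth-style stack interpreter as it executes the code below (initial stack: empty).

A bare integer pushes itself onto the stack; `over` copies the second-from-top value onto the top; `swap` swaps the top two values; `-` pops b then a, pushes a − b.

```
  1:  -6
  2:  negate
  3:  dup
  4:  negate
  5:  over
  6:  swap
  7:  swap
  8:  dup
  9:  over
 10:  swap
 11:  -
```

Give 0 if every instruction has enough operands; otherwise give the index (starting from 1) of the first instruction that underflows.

-6     → -6
negate → 6
dup    → 6 6
negate → 6 -6
over   → 6 -6 6
swap   → 6 6 -6
swap   → 6 -6 6
dup    → 6 -6 6 6
over   → 6 -6 6 6 6
swap   → 6 -6 6 6 6
-      → 6 -6 6 0

0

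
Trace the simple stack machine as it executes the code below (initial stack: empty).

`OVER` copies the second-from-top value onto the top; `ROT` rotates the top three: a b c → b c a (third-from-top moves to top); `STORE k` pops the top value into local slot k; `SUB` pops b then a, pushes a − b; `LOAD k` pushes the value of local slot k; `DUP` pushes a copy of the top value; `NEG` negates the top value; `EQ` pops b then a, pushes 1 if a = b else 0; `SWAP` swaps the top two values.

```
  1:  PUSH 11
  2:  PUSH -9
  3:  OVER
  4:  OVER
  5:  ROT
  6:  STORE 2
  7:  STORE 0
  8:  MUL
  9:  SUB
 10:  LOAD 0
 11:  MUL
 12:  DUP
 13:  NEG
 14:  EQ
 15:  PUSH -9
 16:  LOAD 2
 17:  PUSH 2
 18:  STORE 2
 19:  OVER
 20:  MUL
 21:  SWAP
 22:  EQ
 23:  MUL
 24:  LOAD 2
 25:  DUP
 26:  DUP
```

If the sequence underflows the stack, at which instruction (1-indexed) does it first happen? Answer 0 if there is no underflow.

PUSH 11 -> [11]
PUSH -9 -> [11, -9]
OVER    -> [11, -9, 11]
OVER    -> [11, -9, 11, -9]
ROT     -> [11, 11, -9, -9]
STORE 2 -> [11, 11, -9]
STORE 0 -> [11, 11]
MUL     -> [121]
SUB  — needs 2 operands, stack has 1 → underflow

9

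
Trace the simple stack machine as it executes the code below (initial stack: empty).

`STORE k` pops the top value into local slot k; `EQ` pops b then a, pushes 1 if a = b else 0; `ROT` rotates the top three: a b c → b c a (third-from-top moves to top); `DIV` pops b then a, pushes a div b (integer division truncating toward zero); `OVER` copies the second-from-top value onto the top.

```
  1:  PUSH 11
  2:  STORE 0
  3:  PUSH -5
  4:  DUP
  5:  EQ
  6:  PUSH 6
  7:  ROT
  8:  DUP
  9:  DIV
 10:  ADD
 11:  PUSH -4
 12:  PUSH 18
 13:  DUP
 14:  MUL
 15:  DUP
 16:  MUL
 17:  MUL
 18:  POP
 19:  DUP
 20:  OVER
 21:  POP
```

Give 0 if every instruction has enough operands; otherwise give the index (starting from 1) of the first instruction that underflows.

PUSH 11 : [11]
STORE 0 : []
PUSH -5 : [-5]
DUP     : [-5, -5]
EQ      : [1]
PUSH 6  : [1, 6]
ROT  — needs 3 operands, stack has 2 → underflow

7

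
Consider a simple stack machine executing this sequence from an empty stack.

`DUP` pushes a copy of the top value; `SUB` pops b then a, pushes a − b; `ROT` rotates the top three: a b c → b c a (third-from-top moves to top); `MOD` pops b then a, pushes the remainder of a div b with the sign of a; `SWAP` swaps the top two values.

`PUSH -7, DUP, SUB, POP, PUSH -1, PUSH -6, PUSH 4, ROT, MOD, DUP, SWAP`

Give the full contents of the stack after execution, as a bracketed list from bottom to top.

PUSH -7 → [-7]
DUP     → [-7, -7]
SUB     → [0]
POP     → []
PUSH -1 → [-1]
PUSH -6 → [-1, -6]
PUSH 4  → [-1, -6, 4]
ROT     → [-6, 4, -1]
MOD     → [-6, 0]
DUP     → [-6, 0, 0]
SWAP    → [-6, 0, 0]

[-6, 0, 0]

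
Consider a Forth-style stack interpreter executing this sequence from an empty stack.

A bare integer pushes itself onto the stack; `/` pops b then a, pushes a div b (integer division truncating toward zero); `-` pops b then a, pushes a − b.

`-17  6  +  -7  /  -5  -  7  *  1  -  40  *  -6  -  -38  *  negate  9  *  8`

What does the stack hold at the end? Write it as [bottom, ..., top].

[562932, 8]

-17    : [-17]
6      : [-17, 6]
+      : [-11]
-7     : [-11, -7]
/      : [1]
-5     : [1, -5]
-      : [6]
7      : [6, 7]
*      : [42]
1      : [42, 1]
-      : [41]
40     : [41, 40]
*      : [1640]
-6     : [1640, -6]
-      : [1646]
-38    : [1646, -38]
*      : [-62548]
negate : [62548]
9      : [62548, 9]
*      : [562932]
8      : [562932, 8]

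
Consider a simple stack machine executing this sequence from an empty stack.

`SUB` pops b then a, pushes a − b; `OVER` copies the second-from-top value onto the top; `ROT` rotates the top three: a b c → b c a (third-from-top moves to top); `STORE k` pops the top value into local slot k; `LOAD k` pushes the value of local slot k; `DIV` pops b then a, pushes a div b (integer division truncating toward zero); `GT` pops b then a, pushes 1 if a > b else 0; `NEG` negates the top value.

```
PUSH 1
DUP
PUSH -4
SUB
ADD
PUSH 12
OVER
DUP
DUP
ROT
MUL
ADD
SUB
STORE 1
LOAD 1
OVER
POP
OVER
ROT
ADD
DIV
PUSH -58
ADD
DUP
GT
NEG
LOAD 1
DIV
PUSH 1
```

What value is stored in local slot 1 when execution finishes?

PUSH 1    1
DUP       1 1
PUSH -4   1 1 -4
SUB       1 5
ADD       6
PUSH 12   6 12
OVER      6 12 6
DUP       6 12 6 6
DUP       6 12 6 6 6
ROT       6 12 6 6 6
MUL       6 12 6 36
ADD       6 12 42
SUB       6 -30
STORE 1   6
LOAD 1    6 -30
OVER      6 -30 6
POP       6 -30
OVER      6 -30 6
ROT       -30 6 6
ADD       -30 12
DIV       -2
PUSH -58  -2 -58
ADD       -60
DUP       -60 -60
GT        0
NEG       0
LOAD 1    0 -30
DIV       0
PUSH 1    0 1

-30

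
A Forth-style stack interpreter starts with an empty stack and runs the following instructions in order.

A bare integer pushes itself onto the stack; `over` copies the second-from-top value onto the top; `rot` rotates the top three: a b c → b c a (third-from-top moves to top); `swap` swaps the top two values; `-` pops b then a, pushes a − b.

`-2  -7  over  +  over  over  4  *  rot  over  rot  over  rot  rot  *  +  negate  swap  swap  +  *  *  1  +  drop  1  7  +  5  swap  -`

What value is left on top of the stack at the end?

-3

-2     -> -2
-7     -> -2 -7
over   -> -2 -7 -2
+      -> -2 -9
over   -> -2 -9 -2
over   -> -2 -9 -2 -9
4      -> -2 -9 -2 -9 4
*      -> -2 -9 -2 -36
rot    -> -2 -2 -36 -9
over   -> -2 -2 -36 -9 -36
rot    -> -2 -2 -9 -36 -36
over   -> -2 -2 -9 -36 -36 -36
rot    -> -2 -2 -9 -36 -36 -36
rot    -> -2 -2 -9 -36 -36 -36
*      -> -2 -2 -9 -36 1296
+      -> -2 -2 -9 1260
negate -> -2 -2 -9 -1260
swap   -> -2 -2 -1260 -9
swap   -> -2 -2 -9 -1260
+      -> -2 -2 -1269
*      -> -2 2538
*      -> -5076
1      -> -5076 1
+      -> -5075
drop   -> (empty)
1      -> 1
7      -> 1 7
+      -> 8
5      -> 8 5
swap   -> 5 8
-      -> -3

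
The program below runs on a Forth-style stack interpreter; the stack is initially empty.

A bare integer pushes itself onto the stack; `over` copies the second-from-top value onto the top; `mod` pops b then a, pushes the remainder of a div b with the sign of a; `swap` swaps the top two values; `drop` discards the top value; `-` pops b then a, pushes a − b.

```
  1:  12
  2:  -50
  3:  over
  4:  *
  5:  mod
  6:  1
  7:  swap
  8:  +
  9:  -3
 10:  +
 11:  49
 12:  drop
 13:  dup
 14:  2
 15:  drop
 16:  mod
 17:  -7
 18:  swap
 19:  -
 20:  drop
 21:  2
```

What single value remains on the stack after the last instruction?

12   → 12
-50  → 12 -50
over → 12 -50 12
*    → 12 -600
mod  → 12
1    → 12 1
swap → 1 12
+    → 13
-3   → 13 -3
+    → 10
49   → 10 49
drop → 10
dup  → 10 10
2    → 10 10 2
drop → 10 10
mod  → 0
-7   → 0 -7
swap → -7 0
-    → -7
drop → (empty)
2    → 2

2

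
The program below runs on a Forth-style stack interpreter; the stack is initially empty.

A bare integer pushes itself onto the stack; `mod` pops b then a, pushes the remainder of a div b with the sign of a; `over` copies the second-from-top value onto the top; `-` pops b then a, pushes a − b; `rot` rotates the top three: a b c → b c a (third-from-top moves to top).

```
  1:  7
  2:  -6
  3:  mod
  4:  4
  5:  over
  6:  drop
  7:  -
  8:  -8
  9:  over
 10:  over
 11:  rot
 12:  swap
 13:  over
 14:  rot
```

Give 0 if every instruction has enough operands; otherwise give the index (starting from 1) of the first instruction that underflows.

7    -> 7
-6   -> 7 -6
mod  -> 1
4    -> 1 4
over -> 1 4 1
drop -> 1 4
-    -> -3
-8   -> -3 -8
over -> -3 -8 -3
over -> -3 -8 -3 -8
rot  -> -3 -3 -8 -8
swap -> -3 -3 -8 -8
over -> -3 -3 -8 -8 -8
rot  -> -3 -3 -8 -8 -8

0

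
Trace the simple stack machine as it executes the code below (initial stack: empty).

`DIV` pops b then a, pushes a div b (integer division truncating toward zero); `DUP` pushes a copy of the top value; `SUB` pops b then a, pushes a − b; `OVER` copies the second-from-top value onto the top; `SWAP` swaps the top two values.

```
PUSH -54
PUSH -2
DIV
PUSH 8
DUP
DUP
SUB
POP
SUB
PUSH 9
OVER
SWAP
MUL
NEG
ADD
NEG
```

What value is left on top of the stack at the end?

152

PUSH -54  [-54]
PUSH -2   [-54, -2]
DIV       [27]
PUSH 8    [27, 8]
DUP       [27, 8, 8]
DUP       [27, 8, 8, 8]
SUB       [27, 8, 0]
POP       [27, 8]
SUB       [19]
PUSH 9    [19, 9]
OVER      [19, 9, 19]
SWAP      [19, 19, 9]
MUL       [19, 171]
NEG       [19, -171]
ADD       [-152]
NEG       [152]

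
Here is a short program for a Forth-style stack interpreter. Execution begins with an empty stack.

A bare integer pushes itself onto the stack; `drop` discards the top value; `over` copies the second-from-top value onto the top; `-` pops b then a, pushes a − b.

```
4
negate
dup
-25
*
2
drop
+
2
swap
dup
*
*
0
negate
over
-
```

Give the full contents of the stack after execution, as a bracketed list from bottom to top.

[18432, -18432]

4       [4]
negate  [-4]
dup     [-4, -4]
-25     [-4, -4, -25]
*       [-4, 100]
2       [-4, 100, 2]
drop    [-4, 100]
+       [96]
2       [96, 2]
swap    [2, 96]
dup     [2, 96, 96]
*       [2, 9216]
*       [18432]
0       [18432, 0]
negate  [18432, 0]
over    [18432, 0, 18432]
-       [18432, -18432]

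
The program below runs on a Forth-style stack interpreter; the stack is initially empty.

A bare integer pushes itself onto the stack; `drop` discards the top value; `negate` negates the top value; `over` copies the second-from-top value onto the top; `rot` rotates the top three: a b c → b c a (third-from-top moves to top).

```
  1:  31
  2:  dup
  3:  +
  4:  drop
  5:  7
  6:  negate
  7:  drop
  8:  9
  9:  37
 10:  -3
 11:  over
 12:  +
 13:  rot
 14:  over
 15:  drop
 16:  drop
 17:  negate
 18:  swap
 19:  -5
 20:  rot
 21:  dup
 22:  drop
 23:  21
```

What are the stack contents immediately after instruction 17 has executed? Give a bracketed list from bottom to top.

31     -> 31
dup    -> 31 31
+      -> 62
drop   -> (empty)
7      -> 7
negate -> -7
drop   -> (empty)
9      -> 9
37     -> 9 37
-3     -> 9 37 -3
over   -> 9 37 -3 37
+      -> 9 37 34
rot    -> 37 34 9
over   -> 37 34 9 34
drop   -> 37 34 9
drop   -> 37 34
negate -> 37 -34

[37, -34]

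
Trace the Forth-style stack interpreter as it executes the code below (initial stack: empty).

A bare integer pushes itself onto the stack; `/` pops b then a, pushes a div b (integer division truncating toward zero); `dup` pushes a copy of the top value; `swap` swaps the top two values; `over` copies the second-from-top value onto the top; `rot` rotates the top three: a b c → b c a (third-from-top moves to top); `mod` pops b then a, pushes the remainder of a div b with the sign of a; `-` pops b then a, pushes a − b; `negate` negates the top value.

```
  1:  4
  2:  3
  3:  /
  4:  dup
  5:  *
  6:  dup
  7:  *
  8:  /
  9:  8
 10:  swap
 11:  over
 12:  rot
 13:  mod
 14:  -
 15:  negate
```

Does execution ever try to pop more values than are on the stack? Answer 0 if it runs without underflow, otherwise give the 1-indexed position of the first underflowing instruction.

8

4    [4]
3    [4, 3]
/    [1]
dup  [1, 1]
*    [1]
dup  [1, 1]
*    [1]
/  — needs 2 operands, stack has 1 → underflow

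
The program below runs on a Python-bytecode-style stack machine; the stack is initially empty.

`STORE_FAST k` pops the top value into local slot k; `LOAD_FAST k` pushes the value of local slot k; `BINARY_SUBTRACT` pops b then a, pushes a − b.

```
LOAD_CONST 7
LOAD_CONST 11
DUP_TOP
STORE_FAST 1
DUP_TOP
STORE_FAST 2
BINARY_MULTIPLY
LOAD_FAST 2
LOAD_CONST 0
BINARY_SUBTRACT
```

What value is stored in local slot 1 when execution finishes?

LOAD_CONST 7    -> [7]
LOAD_CONST 11   -> [7, 11]
DUP_TOP         -> [7, 11, 11]
STORE_FAST 1    -> [7, 11]
DUP_TOP         -> [7, 11, 11]
STORE_FAST 2    -> [7, 11]
BINARY_MULTIPLY -> [77]
LOAD_FAST 2     -> [77, 11]
LOAD_CONST 0    -> [77, 11, 0]
BINARY_SUBTRACT -> [77, 11]

11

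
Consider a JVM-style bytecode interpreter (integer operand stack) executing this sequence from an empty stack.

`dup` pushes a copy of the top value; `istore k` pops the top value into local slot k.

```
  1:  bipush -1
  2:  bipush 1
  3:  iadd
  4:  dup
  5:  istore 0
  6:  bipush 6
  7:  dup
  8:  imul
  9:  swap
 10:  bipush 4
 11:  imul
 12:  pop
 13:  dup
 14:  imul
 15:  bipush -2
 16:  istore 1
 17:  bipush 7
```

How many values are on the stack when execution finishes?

bipush -1  [-1]
bipush 1   [-1, 1]
iadd       [0]
dup        [0, 0]
istore 0   [0]
bipush 6   [0, 6]
dup        [0, 6, 6]
imul       [0, 36]
swap       [36, 0]
bipush 4   [36, 0, 4]
imul       [36, 0]
pop        [36]
dup        [36, 36]
imul       [1296]
bipush -2  [1296, -2]
istore 1   [1296]
bipush 7   [1296, 7]

2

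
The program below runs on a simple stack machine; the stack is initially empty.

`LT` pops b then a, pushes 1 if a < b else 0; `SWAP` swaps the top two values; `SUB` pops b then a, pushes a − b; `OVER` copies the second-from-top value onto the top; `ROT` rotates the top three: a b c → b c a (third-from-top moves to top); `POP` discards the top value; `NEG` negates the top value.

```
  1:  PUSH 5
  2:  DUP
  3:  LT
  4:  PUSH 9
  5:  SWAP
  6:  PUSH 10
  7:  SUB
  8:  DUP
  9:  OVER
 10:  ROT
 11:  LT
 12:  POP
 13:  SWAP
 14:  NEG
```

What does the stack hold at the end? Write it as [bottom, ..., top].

PUSH 5  → 5
DUP     → 5 5
LT      → 0
PUSH 9  → 0 9
SWAP    → 9 0
PUSH 10 → 9 0 10
SUB     → 9 -10
DUP     → 9 -10 -10
OVER    → 9 -10 -10 -10
ROT     → 9 -10 -10 -10
LT      → 9 -10 0
POP     → 9 -10
SWAP    → -10 9
NEG     → -10 -9

[-10, -9]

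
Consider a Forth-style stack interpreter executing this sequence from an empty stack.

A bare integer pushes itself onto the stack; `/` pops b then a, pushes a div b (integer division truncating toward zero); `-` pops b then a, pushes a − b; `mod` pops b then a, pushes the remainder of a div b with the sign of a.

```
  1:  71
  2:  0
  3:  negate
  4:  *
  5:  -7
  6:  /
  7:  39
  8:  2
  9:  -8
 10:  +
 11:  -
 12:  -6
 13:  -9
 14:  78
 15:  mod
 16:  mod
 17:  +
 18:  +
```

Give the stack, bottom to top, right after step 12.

[0, 45, -6]

71     -> 71
0      -> 71 0
negate -> 71 0
*      -> 0
-7     -> 0 -7
/      -> 0
39     -> 0 39
2      -> 0 39 2
-8     -> 0 39 2 -8
+      -> 0 39 -6
-      -> 0 45
-6     -> 0 45 -6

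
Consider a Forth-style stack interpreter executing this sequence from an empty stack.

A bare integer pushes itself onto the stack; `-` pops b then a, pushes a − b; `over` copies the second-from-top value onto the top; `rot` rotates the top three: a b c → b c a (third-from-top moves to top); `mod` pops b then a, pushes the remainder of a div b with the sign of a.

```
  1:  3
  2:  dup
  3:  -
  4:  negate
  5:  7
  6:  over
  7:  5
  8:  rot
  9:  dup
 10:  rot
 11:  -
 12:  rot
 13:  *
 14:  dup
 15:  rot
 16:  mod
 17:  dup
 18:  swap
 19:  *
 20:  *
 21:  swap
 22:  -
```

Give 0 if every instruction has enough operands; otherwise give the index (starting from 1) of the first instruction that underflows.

0

3      -> 3
dup    -> 3 3
-      -> 0
negate -> 0
7      -> 0 7
over   -> 0 7 0
5      -> 0 7 0 5
rot    -> 0 0 5 7
dup    -> 0 0 5 7 7
rot    -> 0 0 7 7 5
-      -> 0 0 7 2
rot    -> 0 7 2 0
*      -> 0 7 0
dup    -> 0 7 0 0
rot    -> 0 0 0 7
mod    -> 0 0 0
dup    -> 0 0 0 0
swap   -> 0 0 0 0
*      -> 0 0 0
*      -> 0 0
swap   -> 0 0
-      -> 0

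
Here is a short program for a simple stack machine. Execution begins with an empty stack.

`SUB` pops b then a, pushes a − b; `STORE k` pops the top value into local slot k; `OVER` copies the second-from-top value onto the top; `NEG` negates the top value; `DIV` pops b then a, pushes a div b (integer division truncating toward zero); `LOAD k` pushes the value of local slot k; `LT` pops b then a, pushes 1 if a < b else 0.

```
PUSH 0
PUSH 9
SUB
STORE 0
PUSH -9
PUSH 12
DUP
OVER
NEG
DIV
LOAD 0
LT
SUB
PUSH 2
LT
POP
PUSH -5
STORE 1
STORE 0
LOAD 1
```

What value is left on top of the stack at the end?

PUSH 0  -> 0
PUSH 9  -> 0 9
SUB     -> -9
STORE 0 -> (empty)
PUSH -9 -> -9
PUSH 12 -> -9 12
DUP     -> -9 12 12
OVER    -> -9 12 12 12
NEG     -> -9 12 12 -12
DIV     -> -9 12 -1
LOAD 0  -> -9 12 -1 -9
LT      -> -9 12 0
SUB     -> -9 12
PUSH 2  -> -9 12 2
LT      -> -9 0
POP     -> -9
PUSH -5 -> -9 -5
STORE 1 -> -9
STORE 0 -> (empty)
LOAD 1  -> -5

-5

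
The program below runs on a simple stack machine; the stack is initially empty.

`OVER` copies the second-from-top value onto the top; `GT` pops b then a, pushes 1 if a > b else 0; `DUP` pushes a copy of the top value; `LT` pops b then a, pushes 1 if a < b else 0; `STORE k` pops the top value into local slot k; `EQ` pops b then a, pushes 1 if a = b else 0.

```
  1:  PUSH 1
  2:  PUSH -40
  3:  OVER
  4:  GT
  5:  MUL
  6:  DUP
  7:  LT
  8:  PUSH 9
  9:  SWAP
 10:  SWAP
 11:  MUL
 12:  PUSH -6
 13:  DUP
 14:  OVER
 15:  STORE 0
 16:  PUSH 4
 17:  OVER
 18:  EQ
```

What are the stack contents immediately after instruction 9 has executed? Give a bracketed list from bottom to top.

PUSH 1    1
PUSH -40  1 -40
OVER      1 -40 1
GT        1 0
MUL       0
DUP       0 0
LT        0
PUSH 9    0 9
SWAP      9 0

[9, 0]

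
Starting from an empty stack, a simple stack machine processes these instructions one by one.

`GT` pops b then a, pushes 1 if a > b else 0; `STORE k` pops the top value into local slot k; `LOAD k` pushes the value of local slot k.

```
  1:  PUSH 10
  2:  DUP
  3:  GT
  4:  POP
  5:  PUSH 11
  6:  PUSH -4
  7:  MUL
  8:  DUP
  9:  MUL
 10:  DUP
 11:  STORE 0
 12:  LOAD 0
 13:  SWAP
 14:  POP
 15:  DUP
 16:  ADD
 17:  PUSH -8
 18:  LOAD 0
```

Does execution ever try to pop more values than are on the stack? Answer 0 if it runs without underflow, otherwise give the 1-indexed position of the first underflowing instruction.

PUSH 10 : [10]
DUP     : [10, 10]
GT      : [0]
POP     : []
PUSH 11 : [11]
PUSH -4 : [11, -4]
MUL     : [-44]
DUP     : [-44, -44]
MUL     : [1936]
DUP     : [1936, 1936]
STORE 0 : [1936]
LOAD 0  : [1936, 1936]
SWAP    : [1936, 1936]
POP     : [1936]
DUP     : [1936, 1936]
ADD     : [3872]
PUSH -8 : [3872, -8]
LOAD 0  : [3872, -8, 1936]

0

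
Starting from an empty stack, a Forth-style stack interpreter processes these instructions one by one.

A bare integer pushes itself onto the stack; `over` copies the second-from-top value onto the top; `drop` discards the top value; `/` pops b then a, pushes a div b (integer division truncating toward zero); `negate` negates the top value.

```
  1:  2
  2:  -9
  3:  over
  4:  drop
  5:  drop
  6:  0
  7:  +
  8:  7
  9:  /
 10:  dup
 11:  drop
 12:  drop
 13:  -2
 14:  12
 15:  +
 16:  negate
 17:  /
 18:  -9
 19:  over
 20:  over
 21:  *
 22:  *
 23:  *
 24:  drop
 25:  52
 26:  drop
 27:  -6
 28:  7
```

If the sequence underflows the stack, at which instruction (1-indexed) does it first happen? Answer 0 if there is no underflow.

17

2      -> [2]
-9     -> [2, -9]
over   -> [2, -9, 2]
drop   -> [2, -9]
drop   -> [2]
0      -> [2, 0]
+      -> [2]
7      -> [2, 7]
/      -> [0]
dup    -> [0, 0]
drop   -> [0]
drop   -> []
-2     -> [-2]
12     -> [-2, 12]
+      -> [10]
negate -> [-10]
/  — needs 2 operands, stack has 1 → underflow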